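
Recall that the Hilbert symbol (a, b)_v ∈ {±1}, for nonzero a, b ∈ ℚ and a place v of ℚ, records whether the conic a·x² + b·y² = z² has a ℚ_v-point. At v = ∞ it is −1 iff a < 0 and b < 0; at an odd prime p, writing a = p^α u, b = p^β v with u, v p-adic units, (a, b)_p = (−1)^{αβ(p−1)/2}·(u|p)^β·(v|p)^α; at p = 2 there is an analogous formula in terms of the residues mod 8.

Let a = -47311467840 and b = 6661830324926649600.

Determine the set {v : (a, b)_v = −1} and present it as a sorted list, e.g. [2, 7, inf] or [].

[7, 13]

Mod squares: a ≡ -1676285, b ≡ 21. Check v ∈ {∞, 2, 3, 5, 7, 13, 17, 37, 41}.
v=41: a=41^1·(≡36), b=41^2·(≡39) mod 41; (36|41)=+1, (39|41)=+1; (−1)^{1·2·20}·(+1)^2·(+1)^1 = +1.
v=2: v_2(a)=6, v_2(b)=8; units ≡ 3, 5 (mod 8); ε·ε+αω+βω = 1·0+6·1+8·1 ≡ 0  ⇒  (a,b)_2 = +1.
v=37: a=37^1·(≡8), b=37^2·(≡9) mod 37; (8|37)=-1, (9|37)=+1; (−1)^{1·2·18}·(-1)^2·(+1)^1 = +1.
v=∞: -1676285 < 0 and 21 > 0  ⇒  (a,b)_∞ = +1.
v=5: a=5^1·(≡2), b=5^2·(≡4) mod 5; (2|5)=-1, (4|5)=+1; (−1)^{1·2·2}·(-1)^2·(+1)^1 = +1.
v=13: a=13^1·(≡2), b=13^2·(≡11) mod 13; (2|13)=-1, (11|13)=-1; (−1)^{1·2·6}·(-1)^2·(-1)^1 = -1.
v=3: a=3^2·(≡1), b=3^3·(≡1) mod 3; (1|3)=+1, (1|3)=+1; (−1)^{2·3·1}·(+1)^3·(+1)^2 = +1.
v=7: a=7^2·(≡3), b=7^3·(≡5) mod 7; (3|7)=-1, (5|7)=-1; (−1)^{2·3·3}·(-1)^3·(-1)^2 = -1.
v=17: a=17^1·(≡14), b=17^2·(≡2) mod 17; (14|17)=-1, (2|17)=+1; (−1)^{1·2·8}·(-1)^2·(+1)^1 = +1.
Ram(-1676285, 21) = {7, 13}; no ℚ_7-point on the conic.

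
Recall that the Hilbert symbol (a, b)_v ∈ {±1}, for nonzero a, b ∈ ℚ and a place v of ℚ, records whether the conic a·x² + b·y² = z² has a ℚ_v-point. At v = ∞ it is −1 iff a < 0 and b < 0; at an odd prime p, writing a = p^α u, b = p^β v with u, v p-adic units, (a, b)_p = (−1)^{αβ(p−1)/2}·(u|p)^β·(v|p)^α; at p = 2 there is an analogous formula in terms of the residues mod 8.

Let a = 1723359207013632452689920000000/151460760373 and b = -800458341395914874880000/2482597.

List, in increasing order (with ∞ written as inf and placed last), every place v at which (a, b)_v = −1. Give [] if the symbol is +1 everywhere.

[17, 31]

(a, b) ≡ (362349390, -8145839) mod (ℚ^×)²; places V = {2, 3, 5, 11, 13, 17, 19, 23, 29, 31, 37, 41, 43, ∞}.
(a,b)_11: α=2, u≡6; β=0, v≡6 (mod 11); (6|11)=-1, (6|11)=-1; sign (−1)^0·-1^0·-1^2 = +1.
(a,b)_17: α=1, u≡15; β=1, v≡14 (mod 17); (15|17)=+1, (14|17)=-1; sign (−1)^0·+1^1·-1^1 = -1.
(a,b)_13: α=-3, u≡9; β=-1, v≡1 (mod 13); (9|13)=+1, (1|13)=+1; sign (−1)^0·+1^-1·+1^-3 = +1.
(a,b)_2: α=21, β=16; u≡7, v≡1 (mod 8); ε(u)ε(v)=1·0, αω(v)=21·0, βω(u)=16·0; sum ≡ 0  ⇒  +1.
(a,b)_23: α=-2, u≡20; β=-2, v≡6 (mod 23); (20|23)=-1, (6|23)=+1; sign (−1)^0·-1^-2·+1^-2 = +1.
(a,b)_43: α=3, u≡7; β=2, v≡4 (mod 43); (7|43)=-1, (4|43)=+1; sign (−1)^0·-1^2·+1^3 = +1.
(a,b)_19: α=-4, u≡15; β=-2, v≡3 (mod 19); (15|19)=-1, (3|19)=-1; sign (−1)^0·-1^-2·-1^-4 = +1.
(a,b)_29: α=0, u≡5; β=1, v≡12 (mod 29); (5|29)=+1, (12|29)=-1; sign (−1)^0·+1^1·-1^0 = +1.
(a,b)_3: α=3, u≡1; β=2, v≡1 (mod 3); (1|3)=+1, (1|3)=+1; sign (−1)^0·+1^2·+1^3 = +1.
(a,b)_31: α=1, u≡4; β=1, v≡16 (mod 31); (4|31)=+1, (16|31)=+1; sign (−1)^1·+1^1·+1^1 = -1.
(a,b)_5: α=7, u≡2; β=4, v≡1 (mod 5); (2|5)=-1, (1|5)=+1; sign (−1)^0·-1^4·+1^7 = +1.
(a,b)_41: α=1, u≡26; β=1, v≡6 (mod 41); (26|41)=-1, (6|41)=-1; sign (−1)^0·-1^1·-1^1 = +1.
(a,b)_∞: sgn(362349390)=+, sgn(-8145839)=−, so +1.
(a,b)_37: α=4, u≡1; β=4, v≡9 (mod 37); (1|37)=+1, (9|37)=+1; sign (−1)^0·+1^4·+1^4 = +1.
(362349390, -8145839 / ℚ) ramifies at {17, 31}: a division algebra.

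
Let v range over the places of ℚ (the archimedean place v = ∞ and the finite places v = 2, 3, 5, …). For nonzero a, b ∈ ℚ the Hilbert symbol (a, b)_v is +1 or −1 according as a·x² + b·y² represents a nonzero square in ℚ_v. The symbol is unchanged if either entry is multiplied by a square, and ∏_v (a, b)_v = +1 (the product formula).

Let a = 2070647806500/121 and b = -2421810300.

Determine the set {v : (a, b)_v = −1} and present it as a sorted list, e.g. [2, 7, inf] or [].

[3, 5, 19, 29]

Mod squares: a ≡ 130065, b ≡ -494247. Check v ∈ {∞, 2, 3, 5, 7, 11, 13, 19, 23, 29}.
v=29: a=29^1·(≡2), b=29^1·(≡20) mod 29; (2|29)=-1, (20|29)=+1; (−1)^{1·1·14}·(-1)^1·(+1)^1 = -1.
v=19: a=19^2·(≡15), b=19^1·(≡4) mod 19; (15|19)=-1, (4|19)=+1; (−1)^{2·1·9}·(-1)^1·(+1)^2 = -1.
v=23: a=23^1·(≡20), b=23^1·(≡16) mod 23; (20|23)=-1, (16|23)=+1; (−1)^{1·1·11}·(-1)^1·(+1)^1 = +1.
v=2: v_2(a)=2, v_2(b)=2; units ≡ 1, 1 (mod 8); ε·ε+αω+βω = 0·0+2·0+2·0 ≡ 0  ⇒  (a,b)_2 = +1.
v=13: a=13^1·(≡2), b=13^1·(≡7) mod 13; (2|13)=-1, (7|13)=-1; (−1)^{1·1·6}·(-1)^1·(-1)^1 = +1.
v=∞: 130065 > 0 and -494247 < 0  ⇒  (a,b)_∞ = +1.
v=3: a=3^3·(≡2), b=3^1·(≡2) mod 3; (2|3)=-1, (2|3)=-1; (−1)^{3·1·1}·(-1)^1·(-1)^3 = -1.
v=5: a=5^3·(≡2), b=5^2·(≡3) mod 5; (2|5)=-1, (3|5)=-1; (−1)^{3·2·2}·(-1)^2·(-1)^3 = -1.
v=7: a=7^2·(≡5), b=7^2·(≡4) mod 7; (5|7)=-1, (4|7)=+1; (−1)^{2·2·3}·(-1)^2·(+1)^2 = +1.
v=11: a=11^-2·(≡9), b=11^0·(≡3) mod 11; (9|11)=+1, (3|11)=+1; (−1)^{-2·0·5}·(+1)^0·(+1)^-2 = +1.
|Ram(130065, -494247)| = 4, even; anisotropic at {3, 5, 19, 29}.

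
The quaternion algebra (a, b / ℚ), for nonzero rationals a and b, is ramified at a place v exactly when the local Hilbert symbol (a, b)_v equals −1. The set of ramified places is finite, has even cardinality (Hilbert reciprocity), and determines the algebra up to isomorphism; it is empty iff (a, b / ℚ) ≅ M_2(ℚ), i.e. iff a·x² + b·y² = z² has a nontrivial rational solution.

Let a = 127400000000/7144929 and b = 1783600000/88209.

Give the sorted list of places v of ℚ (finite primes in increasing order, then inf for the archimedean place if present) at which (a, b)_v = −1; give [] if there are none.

(a, b) ≡ (26, 910) mod (ℚ^×)²; places V = {2, 3, 5, 7, 11, 13, ∞}.
(a,b)_3: α=-10, u≡2; β=-6, v≡1 (mod 3); (2|3)=-1, (1|3)=+1; sign (−1)^0·-1^-6·+1^-10 = +1.
(a,b)_2: α=9, β=7; u≡5, v≡7 (mod 8); ε(u)ε(v)=0·1, αω(v)=9·0, βω(u)=7·1; sum ≡ 1  ⇒  -1.
(a,b)_∞: sgn(26)=+, sgn(910)=+, so +1.
(a,b)_13: α=1, u≡2; β=1, v≡7 (mod 13); (2|13)=-1, (7|13)=-1; sign (−1)^0·-1^1·-1^1 = +1.
(a,b)_5: α=8, u≡1; β=5, v≡3 (mod 5); (1|5)=+1, (3|5)=-1; sign (−1)^0·+1^5·-1^8 = +1.
(a,b)_7: α=2, u≡3; β=3, v≡4 (mod 7); (3|7)=-1, (4|7)=+1; sign (−1)^0·-1^3·+1^2 = -1.
(a,b)_11: α=-2, u≡9; β=-2, v≡2 (mod 11); (9|11)=+1, (2|11)=-1; sign (−1)^0·+1^-2·-1^-2 = +1.
Ram(26, 910) = {2, 7}; no ℚ_2-point on the conic.

[2, 7]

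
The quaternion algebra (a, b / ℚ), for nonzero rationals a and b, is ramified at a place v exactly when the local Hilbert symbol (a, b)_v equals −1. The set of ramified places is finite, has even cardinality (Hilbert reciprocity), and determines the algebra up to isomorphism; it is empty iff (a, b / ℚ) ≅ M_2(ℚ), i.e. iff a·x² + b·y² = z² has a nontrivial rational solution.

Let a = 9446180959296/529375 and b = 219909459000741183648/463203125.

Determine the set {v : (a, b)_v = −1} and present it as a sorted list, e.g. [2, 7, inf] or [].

[5, 7, 13, 17]

(a, b) ≡ (7, 2210) mod (ℚ^×)²; places V = {2, 3, 5, 7, 11, 13, 17, 31, ∞}.
(a,b)_2: α=6, β=5; u≡7, v≡1 (mod 8); ε(u)ε(v)=1·0, αω(v)=6·0, βω(u)=5·0; sum ≡ 0  ⇒  +1.
(a,b)_∞: sgn(7)=+, sgn(2210)=+, so +1.
(a,b)_11: α=-2, u≡6; β=-2, v≡10 (mod 11); (6|11)=-1, (10|11)=-1; sign (−1)^0·-1^-2·-1^-2 = +1.
(a,b)_17: α=2, u≡5; β=5, v≡11 (mod 17); (5|17)=-1, (11|17)=-1; sign (−1)^0·-1^5·-1^2 = -1.
(a,b)_13: α=0, u≡8; β=1, v≡12 (mod 13); (8|13)=-1, (12|13)=+1; sign (−1)^0·-1^1·+1^0 = -1.
(a,b)_3: α=12, u≡1; β=18, v≡2 (mod 3); (1|3)=+1, (2|3)=-1; sign (−1)^0·+1^18·-1^12 = +1.
(a,b)_5: α=-4, u≡3; β=-7, v≡2 (mod 5); (3|5)=-1, (2|5)=-1; sign (−1)^0·-1^-7·-1^-4 = -1.
(a,b)_7: α=-1, u≡1; β=-2, v≡3 (mod 7); (1|7)=+1, (3|7)=-1; sign (−1)^0·+1^-2·-1^-1 = -1.
(a,b)_31: α=2, u≡28; β=2, v≡9 (mod 31); (28|31)=+1, (9|31)=+1; sign (−1)^0·+1^2·+1^2 = +1.
|Ram(7, 2210)| = 4, even; anisotropic at {5, 7, 13, 17}.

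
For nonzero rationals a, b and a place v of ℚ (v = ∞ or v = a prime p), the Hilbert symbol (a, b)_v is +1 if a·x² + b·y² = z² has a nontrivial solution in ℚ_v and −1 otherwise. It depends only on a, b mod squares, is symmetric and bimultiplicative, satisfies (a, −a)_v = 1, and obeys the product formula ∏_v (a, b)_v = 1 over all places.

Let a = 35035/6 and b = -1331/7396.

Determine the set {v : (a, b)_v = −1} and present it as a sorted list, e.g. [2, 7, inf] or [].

[2, 13]

(a, b) ≡ (4290, -11) mod (ℚ^×)²; places V = {2, 3, 5, 7, 11, 13, 43, ∞}.
(a,b)_13: α=1, u≡5; β=0, v≡5 (mod 13); (5|13)=-1, (5|13)=-1; sign (−1)^0·-1^0·-1^1 = -1.
(a,b)_5: α=1, u≡2; β=0, v≡4 (mod 5); (2|5)=-1, (4|5)=+1; sign (−1)^0·-1^0·+1^1 = +1.
(a,b)_43: α=0, u≡27; β=-2, v≡22 (mod 43); (27|43)=-1, (22|43)=-1; sign (−1)^0·-1^-2·-1^0 = +1.
(a,b)_7: α=2, u≡6; β=0, v≡5 (mod 7); (6|7)=-1, (5|7)=-1; sign (−1)^0·-1^0·-1^2 = +1.
(a,b)_3: α=-1, u≡2; β=0, v≡1 (mod 3); (2|3)=-1, (1|3)=+1; sign (−1)^0·-1^0·+1^-1 = +1.
(a,b)_2: α=-1, β=-2; u≡1, v≡5 (mod 8); ε(u)ε(v)=0·0, αω(v)=-1·1, βω(u)=-2·0; sum ≡ 1  ⇒  -1.
(a,b)_∞: sgn(4290)=+, sgn(-11)=−, so +1.
(a,b)_11: α=1, u≡1; β=3, v≡8 (mod 11); (1|11)=+1, (8|11)=-1; sign (−1)^1·+1^3·-1^1 = +1.
(4290, -11 / ℚ) ramifies at {2, 13}: a division algebra.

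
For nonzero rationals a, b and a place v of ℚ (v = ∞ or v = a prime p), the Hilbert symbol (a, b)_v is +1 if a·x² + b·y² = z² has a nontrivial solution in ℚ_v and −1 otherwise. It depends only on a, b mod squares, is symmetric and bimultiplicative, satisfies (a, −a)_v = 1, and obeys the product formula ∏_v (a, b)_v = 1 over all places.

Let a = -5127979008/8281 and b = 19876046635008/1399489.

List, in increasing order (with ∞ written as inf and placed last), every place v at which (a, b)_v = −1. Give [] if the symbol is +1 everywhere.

[3, 17]

(a, b) ≡ (-3, 323) mod (ℚ^×)²; places V = {2, 3, 7, 13, 17, 19, ∞}.
(a,b)_3: α=1, u≡2; β=2, v≡2 (mod 3); (2|3)=-1, (2|3)=-1; sign (−1)^0·-1^2·-1^1 = -1.
(a,b)_13: α=-2, u≡3; β=-4, v≡7 (mod 13); (3|13)=+1, (7|13)=-1; sign (−1)^0·+1^-4·-1^-2 = +1.
(a,b)_∞: sgn(-3)=−, sgn(323)=+, so +1.
(a,b)_2: α=14, β=16; u≡5, v≡3 (mod 8); ε(u)ε(v)=0·1, αω(v)=14·1, βω(u)=16·1; sum ≡ 0  ⇒  +1.
(a,b)_7: α=-2, u≡2; β=-2, v≡4 (mod 7); (2|7)=+1, (4|7)=+1; sign (−1)^0·+1^-2·+1^-2 = +1.
(a,b)_17: α=2, u≡7; β=3, v≡15 (mod 17); (7|17)=-1, (15|17)=+1; sign (−1)^0·-1^3·+1^2 = -1.
(a,b)_19: α=2, u≡5; β=3, v≡16 (mod 19); (5|19)=+1, (16|19)=+1; sign (−1)^0·+1^3·+1^2 = +1.
Ram(-3, 323) = {3, 17}; no ℚ_3-point on the conic.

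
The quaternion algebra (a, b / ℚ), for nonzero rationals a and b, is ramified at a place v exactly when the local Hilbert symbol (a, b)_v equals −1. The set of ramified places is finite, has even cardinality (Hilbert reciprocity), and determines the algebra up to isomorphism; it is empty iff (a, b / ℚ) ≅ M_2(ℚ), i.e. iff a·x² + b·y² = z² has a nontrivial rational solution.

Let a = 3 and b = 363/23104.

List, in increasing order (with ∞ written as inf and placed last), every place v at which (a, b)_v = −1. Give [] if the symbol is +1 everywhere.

[2, 3]

(a, b) ≡ (3, 3) mod (ℚ^×)²; places V = {2, 3, 11, 19, ∞}.
(a,b)_2: α=0, β=-6; u≡3, v≡3 (mod 8); ε(u)ε(v)=1·1, αω(v)=0·1, βω(u)=-6·1; sum ≡ 1  ⇒  -1.
(a,b)_19: α=0, u≡3; β=-2, v≡3 (mod 19); (3|19)=-1, (3|19)=-1; sign (−1)^0·-1^-2·-1^0 = +1.
(a,b)_3: α=1, u≡1; β=1, v≡1 (mod 3); (1|3)=+1, (1|3)=+1; sign (−1)^1·+1^1·+1^1 = -1.
(a,b)_∞: sgn(3)=+, sgn(3)=+, so +1.
(a,b)_11: α=0, u≡3; β=2, v≡9 (mod 11); (3|11)=+1, (9|11)=+1; sign (−1)^0·+1^2·+1^0 = +1.
Ram(3, 3) = {2, 3}; no ℚ_2-point on the conic.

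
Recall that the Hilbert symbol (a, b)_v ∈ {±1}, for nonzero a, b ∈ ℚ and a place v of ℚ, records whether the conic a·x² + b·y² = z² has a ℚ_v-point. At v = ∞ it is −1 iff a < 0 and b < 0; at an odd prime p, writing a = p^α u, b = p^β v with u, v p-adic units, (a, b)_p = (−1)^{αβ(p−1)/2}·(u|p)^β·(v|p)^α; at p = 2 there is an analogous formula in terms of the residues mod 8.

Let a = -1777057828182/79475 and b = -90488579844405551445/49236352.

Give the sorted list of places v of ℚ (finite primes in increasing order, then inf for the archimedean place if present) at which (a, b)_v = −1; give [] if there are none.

Mod squares: a ≡ -67298, b ≡ -190190. Check v ∈ {∞, 2, 3, 5, 7, 11, 13, 17, 19, 23, 29}.
v=2: v_2(a)=1, v_2(b)=-7; units ≡ 7, 1 (mod 8); ε·ε+αω+βω = 1·0+1·0+-7·0 ≡ 0  ⇒  (a,b)_2 = +1.
v=∞: -67298 < 0 and -190190 < 0  ⇒  (a,b)_∞ = -1.
v=5: a=5^-2·(≡2), b=5^1·(≡3) mod 5; (2|5)=-1, (3|5)=-1; (−1)^{-2·1·2}·(-1)^1·(-1)^-2 = -1.
v=7: a=7^1·(≡1), b=7^1·(≡1) mod 7; (1|7)=+1, (1|7)=+1; (−1)^{1·1·3}·(+1)^1·(+1)^1 = -1.
v=23: a=23^3·(≡2), b=23^4·(≡7) mod 23; (2|23)=+1, (7|23)=-1; (−1)^{3·4·11}·(+1)^4·(-1)^3 = -1.
v=13: a=13^2·(≡12), b=13^3·(≡5) mod 13; (12|13)=+1, (5|13)=-1; (−1)^{2·3·6}·(+1)^3·(-1)^2 = +1.
v=3: a=3^2·(≡1), b=3^6·(≡1) mod 3; (1|3)=+1, (1|3)=+1; (−1)^{2·6·1}·(+1)^6·(+1)^2 = +1.
v=29: a=29^0·(≡17), b=29^2·(≡8) mod 29; (17|29)=-1, (8|29)=-1; (−1)^{0·2·14}·(-1)^2·(-1)^0 = +1.
v=11: a=11^-1·(≡5), b=11^-3·(≡10) mod 11; (5|11)=+1, (10|11)=-1; (−1)^{-1·-3·5}·(+1)^-3·(-1)^-1 = +1.
v=19: a=19^3·(≡11), b=19^3·(≡3) mod 19; (11|19)=+1, (3|19)=-1; (−1)^{3·3·9}·(+1)^3·(-1)^3 = +1.
v=17: a=17^-2·(≡3), b=17^-2·(≡10) mod 17; (3|17)=-1, (10|17)=-1; (−1)^{-2·-2·8}·(-1)^-2·(-1)^-2 = +1.
|Ram(-67298, -190190)| = 4, even; anisotropic at {5, 7, 23, ∞}.

[5, 7, 23, inf]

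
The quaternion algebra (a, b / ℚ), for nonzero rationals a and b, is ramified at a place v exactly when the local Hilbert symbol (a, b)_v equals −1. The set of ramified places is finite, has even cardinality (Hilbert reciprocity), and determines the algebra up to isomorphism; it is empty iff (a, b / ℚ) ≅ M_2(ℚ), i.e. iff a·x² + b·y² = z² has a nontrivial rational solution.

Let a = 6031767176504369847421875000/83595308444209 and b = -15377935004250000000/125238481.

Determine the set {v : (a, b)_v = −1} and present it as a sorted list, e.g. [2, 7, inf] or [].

(a, b) ≡ (46046, -8970) mod (ℚ^×)²; places V = {2, 3, 5, 7, 11, 13, 19, 23, 31, 37, 43, ∞}.
(a,b)_43: α=-2, u≡13; β=0, v≡14 (mod 43); (13|43)=+1, (14|43)=+1; sign (−1)^0·+1^0·+1^-2 = +1.
(a,b)_5: α=10, u≡4; β=9, v≡4 (mod 5); (4|5)=+1, (4|5)=+1; sign (−1)^0·+1^9·+1^10 = +1.
(a,b)_2: α=3, β=7; u≡7, v≡3 (mod 8); ε(u)ε(v)=1·1, αω(v)=3·1, βω(u)=7·0; sum ≡ 0  ⇒  +1.
(a,b)_7: α=7, u≡3; β=4, v≡4 (mod 7); (3|7)=-1, (4|7)=+1; sign (−1)^0·-1^4·+1^7 = +1.
(a,b)_11: α=1, u≡6; β=0, v≡10 (mod 11); (6|11)=-1, (10|11)=-1; sign (−1)^0·-1^0·-1^1 = -1.
(a,b)_19: α=-6, u≡9; β=-4, v≡6 (mod 19); (9|19)=+1, (6|19)=+1; sign (−1)^0·+1^-4·+1^-6 = +1.
(a,b)_3: α=6, u≡2; β=1, v≡1 (mod 3); (2|3)=-1, (1|3)=+1; sign (−1)^0·-1^1·+1^6 = -1.
(a,b)_31: α=-2, u≡23; β=-2, v≡9 (mod 31); (23|31)=-1, (9|31)=+1; sign (−1)^0·-1^-2·+1^-2 = +1.
(a,b)_∞: sgn(46046)=+, sgn(-8970)=−, so +1.
(a,b)_37: α=2, u≡19; β=0, v≡25 (mod 37); (19|37)=-1, (25|37)=+1; sign (−1)^0·-1^0·+1^2 = +1.
(a,b)_23: α=1, u≡18; β=1, v≡13 (mod 23); (18|23)=+1, (13|23)=+1; sign (−1)^1·+1^1·+1^1 = -1.
(a,b)_13: α=5, u≡6; β=5, v≡12 (mod 13); (6|13)=-1, (12|13)=+1; sign (−1)^0·-1^5·+1^5 = -1.
|Ram(46046, -8970)| = 4, even; anisotropic at {3, 11, 13, 23}.

[3, 11, 13, 23]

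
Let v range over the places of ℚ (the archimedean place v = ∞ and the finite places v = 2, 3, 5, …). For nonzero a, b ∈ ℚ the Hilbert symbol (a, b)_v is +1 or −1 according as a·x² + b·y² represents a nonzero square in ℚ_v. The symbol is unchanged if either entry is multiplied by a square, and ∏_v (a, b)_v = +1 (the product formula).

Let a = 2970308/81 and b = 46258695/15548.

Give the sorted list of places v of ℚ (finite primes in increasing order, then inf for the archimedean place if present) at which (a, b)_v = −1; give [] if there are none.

(a, b) ≡ (17, 29785) mod (ℚ^×)²; places V = {2, 3, 5, 7, 11, 13, 17, 19, 23, 37, ∞}.
(a,b)_5: α=0, u≡3; β=1, v≡3 (mod 5); (3|5)=-1, (3|5)=-1; sign (−1)^0·-1^1·-1^0 = -1.
(a,b)_37: α=0, u≡19; β=1, v≡33 (mod 37); (19|37)=-1, (33|37)=+1; sign (−1)^0·-1^1·+1^0 = -1.
(a,b)_23: α=0, u≡15; β=-1, v≡22 (mod 23); (15|23)=-1, (22|23)=-1; sign (−1)^0·-1^-1·-1^0 = -1.
(a,b)_3: α=-4, u≡2; β=6, v≡1 (mod 3); (2|3)=-1, (1|3)=+1; sign (−1)^0·-1^6·+1^-4 = +1.
(a,b)_19: α=2, u≡4; β=0, v≡10 (mod 19); (4|19)=+1, (10|19)=-1; sign (−1)^0·+1^0·-1^2 = +1.
(a,b)_13: α=0, u≡1; β=-2, v≡2 (mod 13); (1|13)=+1, (2|13)=-1; sign (−1)^0·+1^-2·-1^0 = +1.
(a,b)_7: α=0, u≡3; β=3, v≡3 (mod 7); (3|7)=-1, (3|7)=-1; sign (−1)^0·-1^3·-1^0 = -1.
(a,b)_17: α=1, u≡9; β=0, v≡8 (mod 17); (9|17)=+1, (8|17)=+1; sign (−1)^0·+1^0·+1^1 = +1.
(a,b)_∞: sgn(17)=+, sgn(29785)=+, so +1.
(a,b)_11: α=2, u≡10; β=0, v≡2 (mod 11); (10|11)=-1, (2|11)=-1; sign (−1)^0·-1^0·-1^2 = +1.
(a,b)_2: α=2, β=-2; u≡1, v≡1 (mod 8); ε(u)ε(v)=0·0, αω(v)=2·0, βω(u)=-2·0; sum ≡ 0  ⇒  +1.
|Ram(17, 29785)| = 4, even; anisotropic at {5, 7, 23, 37}.

[5, 7, 23, 37]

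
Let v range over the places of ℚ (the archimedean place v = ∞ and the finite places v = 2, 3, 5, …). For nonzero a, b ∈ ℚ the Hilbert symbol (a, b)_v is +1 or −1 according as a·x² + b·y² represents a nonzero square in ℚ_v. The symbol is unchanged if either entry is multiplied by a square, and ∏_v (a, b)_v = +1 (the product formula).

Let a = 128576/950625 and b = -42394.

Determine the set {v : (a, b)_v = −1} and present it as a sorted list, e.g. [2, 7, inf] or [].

[11, 47]

(a, b) ≡ (41, -42394) mod (ℚ^×)²; places V = {2, 3, 5, 7, 11, 13, 41, 47, ∞}.
(a,b)_5: α=-4, u≡1; β=0, v≡1 (mod 5); (1|5)=+1, (1|5)=+1; sign (−1)^0·+1^0·+1^-4 = +1.
(a,b)_13: α=-2, u≡5; β=0, v≡12 (mod 13); (5|13)=-1, (12|13)=+1; sign (−1)^0·-1^0·+1^-2 = +1.
(a,b)_7: α=2, u≡5; β=0, v≡5 (mod 7); (5|7)=-1, (5|7)=-1; sign (−1)^0·-1^0·-1^2 = +1.
(a,b)_41: α=1, u≡21; β=1, v≡32 (mod 41); (21|41)=+1, (32|41)=+1; sign (−1)^0·+1^1·+1^1 = +1.
(a,b)_∞: sgn(41)=+, sgn(-42394)=−, so +1.
(a,b)_11: α=0, u≡6; β=1, v≡7 (mod 11); (6|11)=-1, (7|11)=-1; sign (−1)^0·-1^1·-1^0 = -1.
(a,b)_2: α=6, β=1; u≡1, v≡3 (mod 8); ε(u)ε(v)=0·1, αω(v)=6·1, βω(u)=1·0; sum ≡ 0  ⇒  +1.
(a,b)_3: α=-2, u≡2; β=0, v≡2 (mod 3); (2|3)=-1, (2|3)=-1; sign (−1)^0·-1^0·-1^-2 = +1.
(a,b)_47: α=0, u≡26; β=1, v≡38 (mod 47); (26|47)=-1, (38|47)=-1; sign (−1)^0·-1^1·-1^0 = -1.
|Ram(41, -42394)| = 2, even; anisotropic at {11, 47}.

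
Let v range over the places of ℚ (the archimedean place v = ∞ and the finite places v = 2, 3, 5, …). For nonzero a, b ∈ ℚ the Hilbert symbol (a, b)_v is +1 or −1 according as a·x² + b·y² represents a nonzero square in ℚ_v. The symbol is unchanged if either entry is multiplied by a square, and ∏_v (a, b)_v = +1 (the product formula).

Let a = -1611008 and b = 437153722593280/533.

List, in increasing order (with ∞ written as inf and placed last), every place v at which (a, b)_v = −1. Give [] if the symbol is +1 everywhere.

[2, 5, 7, 11]

Mod squares: a ≡ -6293, b ≡ 29315. Check v ∈ {∞, 2, 5, 7, 11, 13, 29, 31, 41}.
v=7: a=7^1·(≡2), b=7^4·(≡5) mod 7; (2|7)=+1, (5|7)=-1; (−1)^{1·4·3}·(+1)^4·(-1)^1 = -1.
v=11: a=11^0·(≡8), b=11^1·(≡9) mod 11; (8|11)=-1, (9|11)=+1; (−1)^{0·1·5}·(-1)^1·(+1)^0 = -1.
v=29: a=29^1·(≡12), b=29^2·(≡1) mod 29; (12|29)=-1, (1|29)=+1; (−1)^{1·2·14}·(-1)^2·(+1)^1 = +1.
v=2: v_2(a)=8, v_2(b)=12; units ≡ 3, 3 (mod 8); ε·ε+αω+βω = 1·1+8·1+12·1 ≡ 1  ⇒  (a,b)_2 = -1.
v=5: a=5^0·(≡2), b=5^1·(≡2) mod 5; (2|5)=-1, (2|5)=-1; (−1)^{0·1·2}·(-1)^1·(-1)^0 = -1.
v=13: a=13^0·(≡4), b=13^-1·(≡2) mod 13; (4|13)=+1, (2|13)=-1; (−1)^{0·-1·6}·(+1)^-1·(-1)^0 = +1.
v=∞: -6293 < 0 and 29315 > 0  ⇒  (a,b)_∞ = +1.
v=41: a=41^0·(≡5), b=41^-1·(≡4) mod 41; (5|41)=+1, (4|41)=+1; (−1)^{0·-1·20}·(+1)^-1·(+1)^0 = +1.
v=31: a=31^1·(≡19), b=31^2·(≡28) mod 31; (19|31)=+1, (28|31)=+1; (−1)^{1·2·15}·(+1)^2·(+1)^1 = +1.
|Ram(-6293, 29315)| = 4, even; anisotropic at {2, 5, 7, 11}.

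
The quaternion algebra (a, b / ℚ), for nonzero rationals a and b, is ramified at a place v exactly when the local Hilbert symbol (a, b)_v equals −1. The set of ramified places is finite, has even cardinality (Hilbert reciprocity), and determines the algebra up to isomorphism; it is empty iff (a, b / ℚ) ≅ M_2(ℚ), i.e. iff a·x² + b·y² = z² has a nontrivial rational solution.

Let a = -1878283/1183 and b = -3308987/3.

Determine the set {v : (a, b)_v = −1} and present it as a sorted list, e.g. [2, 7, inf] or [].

(a, b) ≡ (-301, -82041) mod (ℚ^×)²; places V = {2, 3, 7, 11, 13, 19, 23, 29, 41, 43, ∞}.
(a,b)_23: α=0, u≡15; β=1, v≡14 (mod 23); (15|23)=-1, (14|23)=-1; sign (−1)^0·-1^1·-1^0 = -1.
(a,b)_19: α=2, u≡12; β=0, v≡5 (mod 19); (12|19)=-1, (5|19)=+1; sign (−1)^0·-1^0·+1^2 = +1.
(a,b)_11: α=2, u≡7; β=2, v≡7 (mod 11); (7|11)=-1, (7|11)=-1; sign (−1)^0·-1^2·-1^2 = +1.
(a,b)_2: α=0, β=0; u≡3, v≡7 (mod 8); ε(u)ε(v)=1·1, αω(v)=0·0, βω(u)=0·1; sum ≡ 1  ⇒  -1.
(a,b)_13: α=-2, u≡5; β=0, v≡11 (mod 13); (5|13)=-1, (11|13)=-1; sign (−1)^0·-1^0·-1^-2 = +1.
(a,b)_3: α=0, u≡2; β=-1, v≡1 (mod 3); (2|3)=-1, (1|3)=+1; sign (−1)^0·-1^-1·+1^0 = -1.
(a,b)_29: α=0, u≡26; β=1, v≡4 (mod 29); (26|29)=-1, (4|29)=+1; sign (−1)^0·-1^1·+1^0 = -1.
(a,b)_∞: sgn(-301)=−, sgn(-82041)=−, so -1.
(a,b)_7: α=-1, u≡6; β=0, v≡6 (mod 7); (6|7)=-1, (6|7)=-1; sign (−1)^0·-1^0·-1^-1 = -1.
(a,b)_43: α=1, u≡14; β=0, v≡26 (mod 43); (14|43)=+1, (26|43)=-1; sign (−1)^0·+1^0·-1^1 = -1.
(a,b)_41: α=0, u≡19; β=1, v≡21 (mod 41); (19|41)=-1, (21|41)=+1; sign (−1)^0·-1^1·+1^0 = -1.
(-301, -82041 / ℚ) ramifies at {2, 3, 7, 23, 29, 41, 43, ∞}: a division algebra.

[2, 3, 7, 23, 29, 41, 43, inf]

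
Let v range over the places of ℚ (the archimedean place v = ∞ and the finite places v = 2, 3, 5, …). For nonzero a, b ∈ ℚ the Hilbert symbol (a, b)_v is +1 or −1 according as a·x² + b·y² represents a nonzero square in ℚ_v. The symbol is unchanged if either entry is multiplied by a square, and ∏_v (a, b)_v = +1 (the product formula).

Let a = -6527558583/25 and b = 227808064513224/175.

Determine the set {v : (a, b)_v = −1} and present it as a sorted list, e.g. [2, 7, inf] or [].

[7, 13]

Mod squares: a ≡ -7, b ≡ 5278. Check v ∈ {∞, 2, 3, 5, 7, 13, 29}.
v=∞: -7 < 0 and 5278 > 0  ⇒  (a,b)_∞ = +1.
v=5: a=5^-2·(≡2), b=5^-2·(≡2) mod 5; (2|5)=-1, (2|5)=-1; (−1)^{-2·-2·2}·(-1)^-2·(-1)^-2 = +1.
v=7: a=7^1·(≡3), b=7^-1·(≡5) mod 7; (3|7)=-1, (5|7)=-1; (−1)^{1·-1·3}·(-1)^-1·(-1)^1 = -1.
v=3: a=3^8·(≡2), b=3^12·(≡1) mod 3; (2|3)=-1, (1|3)=+1; (−1)^{8·12·1}·(-1)^12·(+1)^8 = +1.
v=2: v_2(a)=0, v_2(b)=3; units ≡ 1, 7 (mod 8); ε·ε+αω+βω = 0·1+0·0+3·0 ≡ 0  ⇒  (a,b)_2 = +1.
v=29: a=29^2·(≡4), b=29^3·(≡3) mod 29; (4|29)=+1, (3|29)=-1; (−1)^{2·3·14}·(+1)^3·(-1)^2 = +1.
v=13: a=13^2·(≡8), b=13^3·(≡10) mod 13; (8|13)=-1, (10|13)=+1; (−1)^{2·3·6}·(-1)^3·(+1)^2 = -1.
|Ram(-7, 5278)| = 2, even; anisotropic at {7, 13}.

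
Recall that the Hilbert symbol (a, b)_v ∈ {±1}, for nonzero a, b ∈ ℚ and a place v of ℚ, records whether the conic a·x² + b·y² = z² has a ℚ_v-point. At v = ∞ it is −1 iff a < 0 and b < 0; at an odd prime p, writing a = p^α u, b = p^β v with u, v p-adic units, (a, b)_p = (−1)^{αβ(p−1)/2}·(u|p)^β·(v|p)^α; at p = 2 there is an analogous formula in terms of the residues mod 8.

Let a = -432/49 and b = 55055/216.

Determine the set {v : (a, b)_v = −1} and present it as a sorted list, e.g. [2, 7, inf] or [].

[2, 5]

Mod squares: a ≡ -3, b ≡ 2730. Check v ∈ {∞, 2, 3, 5, 7, 11, 13}.
v=7: a=7^-2·(≡2), b=7^1·(≡3) mod 7; (2|7)=+1, (3|7)=-1; (−1)^{-2·1·3}·(+1)^1·(-1)^-2 = +1.
v=13: a=13^0·(≡1), b=13^1·(≡11) mod 13; (1|13)=+1, (11|13)=-1; (−1)^{0·1·6}·(+1)^1·(-1)^0 = +1.
v=3: a=3^3·(≡2), b=3^-3·(≡1) mod 3; (2|3)=-1, (1|3)=+1; (−1)^{3·-3·1}·(-1)^-3·(+1)^3 = +1.
v=5: a=5^0·(≡2), b=5^1·(≡1) mod 5; (2|5)=-1, (1|5)=+1; (−1)^{0·1·2}·(-1)^1·(+1)^0 = -1.
v=∞: -3 < 0 and 2730 > 0  ⇒  (a,b)_∞ = +1.
v=2: v_2(a)=4, v_2(b)=-3; units ≡ 5, 5 (mod 8); ε·ε+αω+βω = 0·0+4·1+-3·1 ≡ 1  ⇒  (a,b)_2 = -1.
v=11: a=11^0·(≡6), b=11^2·(≡10) mod 11; (6|11)=-1, (10|11)=-1; (−1)^{0·2·5}·(-1)^2·(-1)^0 = +1.
(-3, 2730 / ℚ) ramifies at {2, 5}: a division algebra.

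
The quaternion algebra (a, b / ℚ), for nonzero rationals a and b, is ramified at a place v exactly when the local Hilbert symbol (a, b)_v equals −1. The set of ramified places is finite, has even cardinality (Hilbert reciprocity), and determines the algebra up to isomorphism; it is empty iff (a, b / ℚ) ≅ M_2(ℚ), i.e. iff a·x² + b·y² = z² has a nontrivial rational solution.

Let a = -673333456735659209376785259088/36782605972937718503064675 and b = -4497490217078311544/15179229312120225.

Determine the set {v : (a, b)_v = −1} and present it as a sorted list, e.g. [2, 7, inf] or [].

Mod squares: a ≡ -39, b ≡ -14. Check v ∈ {∞, 2, 3, 5, 7, 11, 13, 17, 23, 29, 43}.
v=43: a=43^2·(≡21), b=43^0·(≡12) mod 43; (21|43)=+1, (12|43)=-1; (−1)^{2·0·21}·(+1)^0·(-1)^2 = +1.
v=3: a=3^-7·(≡2), b=3^-4·(≡1) mod 3; (2|3)=-1, (1|3)=+1; (−1)^{-7·-4·1}·(-1)^-4·(+1)^-7 = +1.
v=23: a=23^6·(≡14), b=23^4·(≡12) mod 23; (14|23)=-1, (12|23)=+1; (−1)^{6·4·11}·(-1)^4·(+1)^6 = +1.
v=2: v_2(a)=4, v_2(b)=3; units ≡ 1, 1 (mod 8); ε·ε+αω+βω = 0·0+4·0+3·0 ≡ 0  ⇒  (a,b)_2 = +1.
v=29: a=29^6·(≡26), b=29^4·(≡3) mod 29; (26|29)=-1, (3|29)=-1; (−1)^{6·4·14}·(-1)^4·(-1)^6 = +1.
v=7: a=7^6·(≡3), b=7^5·(≡6) mod 7; (3|7)=-1, (6|7)=-1; (−1)^{6·5·3}·(-1)^5·(-1)^6 = -1.
v=13: a=13^3·(≡4), b=13^2·(≡1) mod 13; (4|13)=+1, (1|13)=+1; (−1)^{3·2·6}·(+1)^2·(+1)^3 = +1.
v=11: a=11^-20·(≡4), b=11^-10·(≡10) mod 11; (4|11)=+1, (10|11)=-1; (−1)^{-20·-10·5}·(+1)^-10·(-1)^-20 = +1.
v=5: a=5^-2·(≡1), b=5^-2·(≡4) mod 5; (1|5)=+1, (4|5)=+1; (−1)^{-2·-2·2}·(+1)^-2·(+1)^-2 = +1.
v=∞: -39 < 0 and -14 < 0  ⇒  (a,b)_∞ = -1.
v=17: a=17^0·(≡12), b=17^-2·(≡12) mod 17; (12|17)=-1, (12|17)=-1; (−1)^{0·-2·8}·(-1)^-2·(-1)^0 = +1.
Ram(-39, -14) = {7, ∞}; no ℚ_7-point on the conic.

[7, inf]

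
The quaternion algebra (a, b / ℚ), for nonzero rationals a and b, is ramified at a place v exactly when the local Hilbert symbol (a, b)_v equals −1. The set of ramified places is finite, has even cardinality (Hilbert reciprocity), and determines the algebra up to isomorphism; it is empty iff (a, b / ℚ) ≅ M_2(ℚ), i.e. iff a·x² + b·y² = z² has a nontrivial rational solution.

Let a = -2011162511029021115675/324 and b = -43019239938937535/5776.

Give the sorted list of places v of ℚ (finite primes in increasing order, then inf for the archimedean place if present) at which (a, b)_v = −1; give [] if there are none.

(a, b) ≡ (-1547, -25415) mod (ℚ^×)²; places V = {2, 3, 5, 7, 13, 17, 19, 23, 29, ∞}.
(a,b)_3: α=-4, u≡1; β=0, v≡1 (mod 3); (1|3)=+1, (1|3)=+1; sign (−1)^0·+1^0·+1^-4 = +1.
(a,b)_7: α=3, u≡5; β=2, v≡4 (mod 7); (5|7)=-1, (4|7)=+1; sign (−1)^0·-1^2·+1^3 = +1.
(a,b)_19: α=0, u≡17; β=-2, v≡16 (mod 19); (17|19)=+1, (16|19)=+1; sign (−1)^0·+1^-2·+1^0 = +1.
(a,b)_29: α=2, u≡15; β=4, v≡12 (mod 29); (15|29)=-1, (12|29)=-1; sign (−1)^0·-1^4·-1^2 = +1.
(a,b)_17: α=5, u≡6; β=3, v≡2 (mod 17); (6|17)=-1, (2|17)=+1; sign (−1)^0·-1^3·+1^5 = -1.
(a,b)_∞: sgn(-1547)=−, sgn(-25415)=−, so -1.
(a,b)_13: α=5, u≡6; β=3, v≡11 (mod 13); (6|13)=-1, (11|13)=-1; sign (−1)^0·-1^3·-1^5 = +1.
(a,b)_23: α=2, u≡22; β=1, v≡19 (mod 23); (22|23)=-1, (19|23)=-1; sign (−1)^0·-1^1·-1^2 = -1.
(a,b)_5: α=2, u≡2; β=1, v≡3 (mod 5); (2|5)=-1, (3|5)=-1; sign (−1)^0·-1^1·-1^2 = -1.
(a,b)_2: α=-2, β=-4; u≡5, v≡1 (mod 8); ε(u)ε(v)=0·0, αω(v)=-2·0, βω(u)=-4·1; sum ≡ 0  ⇒  +1.
Ram(-1547, -25415) = {5, 17, 23, ∞}; no ℚ_5-point on the conic.

[5, 17, 23, inf]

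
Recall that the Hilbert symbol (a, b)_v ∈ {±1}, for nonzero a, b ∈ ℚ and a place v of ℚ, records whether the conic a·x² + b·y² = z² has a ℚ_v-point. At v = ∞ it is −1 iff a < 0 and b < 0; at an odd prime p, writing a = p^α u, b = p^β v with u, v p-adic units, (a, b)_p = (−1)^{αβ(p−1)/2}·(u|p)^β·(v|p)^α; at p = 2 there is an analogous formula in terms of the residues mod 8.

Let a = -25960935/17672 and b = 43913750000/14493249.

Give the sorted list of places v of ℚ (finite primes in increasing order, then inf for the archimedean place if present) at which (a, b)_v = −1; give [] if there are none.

[3, 11]

(a, b) ≡ (-6270, 95) mod (ℚ^×)²; places V = {2, 3, 5, 7, 11, 13, 19, 43, 47, ∞}.
(a,b)_2: α=-3, β=4; u≡1, v≡7 (mod 8); ε(u)ε(v)=0·1, αω(v)=-3·0, βω(u)=4·0; sum ≡ 0  ⇒  +1.
(a,b)_13: α=2, u≡9; β=0, v≡4 (mod 13); (9|13)=+1, (4|13)=+1; sign (−1)^0·+1^0·+1^2 = +1.
(a,b)_5: α=1, u≡4; β=7, v≡4 (mod 5); (4|5)=+1, (4|5)=+1; sign (−1)^0·+1^7·+1^1 = +1.
(a,b)_∞: sgn(-6270)=−, sgn(95)=+, so +1.
(a,b)_43: α=0, u≡29; β=2, v≡35 (mod 43); (29|43)=-1, (35|43)=+1; sign (−1)^0·-1^2·+1^0 = +1.
(a,b)_47: α=-2, u≡4; β=-2, v≡4 (mod 47); (4|47)=+1, (4|47)=+1; sign (−1)^0·+1^-2·+1^-2 = +1.
(a,b)_19: α=1, u≡10; β=1, v≡17 (mod 19); (10|19)=-1, (17|19)=+1; sign (−1)^1·-1^1·+1^1 = +1.
(a,b)_7: α=2, u≡2; β=0, v≡1 (mod 7); (2|7)=+1, (1|7)=+1; sign (−1)^0·+1^0·+1^2 = +1.
(a,b)_11: α=1, u≡7; β=0, v≡10 (mod 11); (7|11)=-1, (10|11)=-1; sign (−1)^0·-1^0·-1^1 = -1.
(a,b)_3: α=1, u≡1; β=-8, v≡2 (mod 3); (1|3)=+1, (2|3)=-1; sign (−1)^0·+1^-8·-1^1 = -1.
|Ram(-6270, 95)| = 2, even; anisotropic at {3, 11}.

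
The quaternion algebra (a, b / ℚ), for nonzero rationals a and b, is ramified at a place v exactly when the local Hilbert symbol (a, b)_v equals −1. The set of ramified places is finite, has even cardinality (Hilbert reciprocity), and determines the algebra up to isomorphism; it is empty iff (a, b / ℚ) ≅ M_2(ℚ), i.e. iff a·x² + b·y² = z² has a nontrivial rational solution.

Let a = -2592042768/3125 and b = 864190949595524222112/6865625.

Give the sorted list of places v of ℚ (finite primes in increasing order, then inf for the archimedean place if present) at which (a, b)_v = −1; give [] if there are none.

[2, 3, 5, 7, 13, 17]

Mod squares: a ≡ -85, b ≡ 2730. Check v ∈ {∞, 2, 3, 5, 7, 13, 17}.
v=7: a=7^6·(≡6), b=7^15·(≡5) mod 7; (6|7)=-1, (5|7)=-1; (−1)^{6·15·3}·(-1)^15·(-1)^6 = -1.
v=3: a=3^4·(≡2), b=3^9·(≡1) mod 3; (2|3)=-1, (1|3)=+1; (−1)^{4·9·1}·(-1)^9·(+1)^4 = -1.
v=5: a=5^-5·(≡2), b=5^-5·(≡1) mod 5; (2|5)=-1, (1|5)=+1; (−1)^{-5·-5·2}·(-1)^-5·(+1)^-5 = -1.
v=17: a=17^1·(≡12), b=17^2·(≡6) mod 17; (12|17)=-1, (6|17)=-1; (−1)^{1·2·8}·(-1)^2·(-1)^1 = -1.
v=∞: -85 < 0 and 2730 > 0  ⇒  (a,b)_∞ = +1.
v=13: a=13^0·(≡2), b=13^-3·(≡5) mod 13; (2|13)=-1, (5|13)=-1; (−1)^{0·-3·6}·(-1)^-3·(-1)^0 = -1.
v=2: v_2(a)=4, v_2(b)=5; units ≡ 3, 5 (mod 8); ε·ε+αω+βω = 1·0+4·1+5·1 ≡ 1  ⇒  (a,b)_2 = -1.
Ram(-85, 2730) = {2, 3, 5, 7, 13, 17}; no ℚ_2-point on the conic.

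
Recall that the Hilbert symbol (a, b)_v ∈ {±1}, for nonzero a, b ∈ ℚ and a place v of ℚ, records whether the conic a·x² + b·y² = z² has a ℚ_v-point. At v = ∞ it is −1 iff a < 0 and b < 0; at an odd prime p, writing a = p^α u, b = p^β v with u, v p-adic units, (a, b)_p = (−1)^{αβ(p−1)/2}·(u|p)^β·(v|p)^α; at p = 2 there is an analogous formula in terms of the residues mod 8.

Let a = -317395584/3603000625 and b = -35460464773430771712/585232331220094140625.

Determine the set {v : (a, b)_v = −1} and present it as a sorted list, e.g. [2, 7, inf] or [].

(a, b) ≡ (-506, -22) mod (ℚ^×)²; places V = {2, 3, 5, 7, 11, 23, 47, ∞}.
(a,b)_7: α=-8, u≡6; β=-14, v≡3 (mod 7); (6|7)=-1, (3|7)=-1; sign (−1)^0·-1^-14·-1^-8 = +1.
(a,b)_5: α=-4, u≡1; β=-8, v≡3 (mod 5); (1|5)=+1, (3|5)=-1; sign (−1)^0·+1^-8·-1^-4 = +1.
(a,b)_23: α=1, u≡4; β=2, v≡9 (mod 23); (4|23)=+1, (9|23)=+1; sign (−1)^0·+1^2·+1^1 = +1.
(a,b)_3: α=4, u≡1; β=8, v≡2 (mod 3); (1|3)=+1, (2|3)=-1; sign (−1)^0·+1^8·-1^4 = +1.
(a,b)_∞: sgn(-506)=−, sgn(-22)=−, so -1.
(a,b)_2: α=7, β=19; u≡3, v≡5 (mod 8); ε(u)ε(v)=1·0, αω(v)=7·1, βω(u)=19·1; sum ≡ 0  ⇒  +1.
(a,b)_11: α=3, u≡4; β=7, v≡4 (mod 11); (4|11)=+1, (4|11)=+1; sign (−1)^1·+1^7·+1^3 = -1.
(a,b)_47: α=0, u≡45; β=-2, v≡4 (mod 47); (45|47)=-1, (4|47)=+1; sign (−1)^0·-1^-2·+1^0 = +1.
(-506, -22 / ℚ) ramifies at {11, ∞}: a division algebra.

[11, inf]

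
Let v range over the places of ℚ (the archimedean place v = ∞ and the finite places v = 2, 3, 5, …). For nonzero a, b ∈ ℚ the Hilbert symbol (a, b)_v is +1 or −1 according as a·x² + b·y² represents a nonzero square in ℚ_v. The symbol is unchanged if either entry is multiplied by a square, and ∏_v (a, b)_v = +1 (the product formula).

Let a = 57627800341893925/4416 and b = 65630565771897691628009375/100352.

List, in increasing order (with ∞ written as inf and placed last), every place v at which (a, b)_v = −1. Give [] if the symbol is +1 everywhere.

[5, 11, 13, 29]

Mod squares: a ≡ 897, b ≡ 41470. Check v ∈ {∞, 2, 3, 5, 7, 11, 13, 19, 23, 29}.
v=5: a=5^2·(≡2), b=5^5·(≡4) mod 5; (2|5)=-1, (4|5)=+1; (−1)^{2·5·2}·(-1)^5·(+1)^2 = -1.
v=23: a=23^-1·(≡2), b=23^0·(≡18) mod 23; (2|23)=+1, (18|23)=+1; (−1)^{-1·0·11}·(+1)^0·(+1)^-1 = +1.
v=11: a=11^2·(≡2), b=11^3·(≡8) mod 11; (2|11)=-1, (8|11)=-1; (−1)^{2·3·5}·(-1)^3·(-1)^2 = -1.
v=13: a=13^7·(≡12), b=13^11·(≡11) mod 13; (12|13)=+1, (11|13)=-1; (−1)^{7·11·6}·(+1)^11·(-1)^7 = -1.
v=∞: 897 > 0 and 41470 > 0  ⇒  (a,b)_∞ = +1.
v=29: a=29^2·(≡18), b=29^3·(≡4) mod 29; (18|29)=-1, (4|29)=+1; (−1)^{2·3·14}·(-1)^3·(+1)^2 = -1.
v=19: a=19^2·(≡6), b=19^2·(≡2) mod 19; (6|19)=+1, (2|19)=-1; (−1)^{2·2·9}·(+1)^2·(-1)^2 = +1.
v=2: v_2(a)=-6, v_2(b)=-11; units ≡ 1, 7 (mod 8); ε·ε+αω+βω = 0·1+-6·0+-11·0 ≡ 0  ⇒  (a,b)_2 = +1.
v=7: a=7^0·(≡4), b=7^-2·(≡4) mod 7; (4|7)=+1, (4|7)=+1; (−1)^{0·-2·3}·(+1)^-2·(+1)^0 = +1.
v=3: a=3^-1·(≡2), b=3^0·(≡1) mod 3; (2|3)=-1, (1|3)=+1; (−1)^{-1·0·1}·(-1)^0·(+1)^-1 = +1.
|Ram(897, 41470)| = 4, even; anisotropic at {5, 11, 13, 29}.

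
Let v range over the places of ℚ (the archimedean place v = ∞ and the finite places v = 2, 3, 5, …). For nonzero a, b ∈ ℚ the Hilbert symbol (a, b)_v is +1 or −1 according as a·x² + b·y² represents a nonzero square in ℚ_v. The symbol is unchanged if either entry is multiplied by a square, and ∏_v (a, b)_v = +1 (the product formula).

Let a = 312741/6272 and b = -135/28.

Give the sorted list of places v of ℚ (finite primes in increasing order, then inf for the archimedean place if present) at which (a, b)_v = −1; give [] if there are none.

(a, b) ≡ (858, -105) mod (ℚ^×)²; places V = {2, 3, 5, 7, 11, 13, ∞}.
(a,b)_3: α=7, u≡1; β=3, v≡1 (mod 3); (1|3)=+1, (1|3)=+1; sign (−1)^1·+1^3·+1^7 = -1.
(a,b)_5: α=0, u≡3; β=1, v≡1 (mod 5); (3|5)=-1, (1|5)=+1; sign (−1)^0·-1^1·+1^0 = -1.
(a,b)_13: α=1, u≡12; β=0, v≡4 (mod 13); (12|13)=+1, (4|13)=+1; sign (−1)^0·+1^0·+1^1 = +1.
(a,b)_11: α=1, u≡9; β=0, v≡5 (mod 11); (9|11)=+1, (5|11)=+1; sign (−1)^0·+1^0·+1^1 = +1.
(a,b)_∞: sgn(858)=+, sgn(-105)=−, so +1.
(a,b)_2: α=-7, β=-2; u≡5, v≡7 (mod 8); ε(u)ε(v)=0·1, αω(v)=-7·0, βω(u)=-2·1; sum ≡ 0  ⇒  +1.
(a,b)_7: α=-2, u≡1; β=-1, v≡3 (mod 7); (1|7)=+1, (3|7)=-1; sign (−1)^0·+1^-1·-1^-2 = +1.
(858, -105 / ℚ) ramifies at {3, 5}: a division algebra.

[3, 5]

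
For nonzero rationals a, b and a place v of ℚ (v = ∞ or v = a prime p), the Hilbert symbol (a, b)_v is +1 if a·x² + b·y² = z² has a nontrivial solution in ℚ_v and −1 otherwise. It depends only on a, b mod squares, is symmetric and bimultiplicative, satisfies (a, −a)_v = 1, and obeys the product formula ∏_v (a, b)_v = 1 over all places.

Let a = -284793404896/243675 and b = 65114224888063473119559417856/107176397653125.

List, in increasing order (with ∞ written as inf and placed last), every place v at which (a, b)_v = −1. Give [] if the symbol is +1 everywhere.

[2, 3, 5, 13]

(a, b) ≡ (-858, 5) mod (ℚ^×)²; places V = {2, 3, 5, 7, 11, 13, 19, 23, ∞}.
(a,b)_7: α=6, u≡3; β=14, v≡6 (mod 7); (3|7)=-1, (6|7)=-1; sign (−1)^0·-1^14·-1^6 = +1.
(a,b)_3: α=-3, u≡2; β=-6, v≡2 (mod 3); (2|3)=-1, (2|3)=-1; sign (−1)^0·-1^-6·-1^-3 = -1.
(a,b)_23: α=2, u≡18; β=4, v≡19 (mod 23); (18|23)=+1, (19|23)=-1; sign (−1)^0·+1^4·-1^2 = +1.
(a,b)_19: α=-2, u≡1; β=-6, v≡17 (mod 19); (1|19)=+1, (17|19)=+1; sign (−1)^0·+1^-6·+1^-2 = +1.
(a,b)_5: α=-2, u≡2; β=-5, v≡4 (mod 5); (2|5)=-1, (4|5)=+1; sign (−1)^0·-1^-5·+1^-2 = -1.
(a,b)_∞: sgn(-858)=−, sgn(5)=+, so +1.
(a,b)_11: α=1, u≡10; β=2, v≡3 (mod 11); (10|11)=-1, (3|11)=+1; sign (−1)^0·-1^2·+1^1 = +1.
(a,b)_2: α=5, β=24; u≡3, v≡5 (mod 8); ε(u)ε(v)=1·0, αω(v)=5·1, βω(u)=24·1; sum ≡ 1  ⇒  -1.
(a,b)_13: α=1, u≡3; β=2, v≡2 (mod 13); (3|13)=+1, (2|13)=-1; sign (−1)^0·+1^2·-1^1 = -1.
Ram(-858, 5) = {2, 3, 5, 13}; no ℚ_2-point on the conic.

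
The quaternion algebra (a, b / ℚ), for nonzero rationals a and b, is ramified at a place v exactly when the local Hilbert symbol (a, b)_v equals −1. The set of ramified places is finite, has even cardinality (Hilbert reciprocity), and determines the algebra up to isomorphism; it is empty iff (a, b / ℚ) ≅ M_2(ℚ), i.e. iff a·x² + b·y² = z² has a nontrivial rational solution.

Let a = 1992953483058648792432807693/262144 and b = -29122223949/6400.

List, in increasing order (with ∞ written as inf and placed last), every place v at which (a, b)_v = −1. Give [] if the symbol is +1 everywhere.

(a, b) ≡ (47957, -2821) mod (ℚ^×)²; places V = {2, 3, 5, 7, 13, 17, 31, ∞}.
(a,b)_2: α=-18, β=-8; u≡5, v≡3 (mod 8); ε(u)ε(v)=0·1, αω(v)=-18·1, βω(u)=-8·1; sum ≡ 0  ⇒  +1.
(a,b)_7: α=9, u≡5; β=3, v≡3 (mod 7); (5|7)=-1, (3|7)=-1; sign (−1)^1·-1^3·-1^9 = -1.
(a,b)_13: α=3, u≡10; β=1, v≡4 (mod 13); (10|13)=+1, (4|13)=+1; sign (−1)^0·+1^1·+1^3 = +1.
(a,b)_∞: sgn(47957)=+, sgn(-2821)=−, so +1.
(a,b)_5: α=0, u≡2; β=-2, v≡1 (mod 5); (2|5)=-1, (1|5)=+1; sign (−1)^0·-1^-2·+1^0 = +1.
(a,b)_31: α=3, u≡5; β=1, v≡4 (mod 31); (5|31)=+1, (4|31)=+1; sign (−1)^1·+1^1·+1^3 = -1.
(a,b)_3: α=12, u≡2; β=6, v≡2 (mod 3); (2|3)=-1, (2|3)=-1; sign (−1)^0·-1^6·-1^12 = +1.
(a,b)_17: α=5, u≡8; β=2, v≡9 (mod 17); (8|17)=+1, (9|17)=+1; sign (−1)^0·+1^2·+1^5 = +1.
(47957, -2821 / ℚ) ramifies at {7, 31}: a division algebra.

[7, 31]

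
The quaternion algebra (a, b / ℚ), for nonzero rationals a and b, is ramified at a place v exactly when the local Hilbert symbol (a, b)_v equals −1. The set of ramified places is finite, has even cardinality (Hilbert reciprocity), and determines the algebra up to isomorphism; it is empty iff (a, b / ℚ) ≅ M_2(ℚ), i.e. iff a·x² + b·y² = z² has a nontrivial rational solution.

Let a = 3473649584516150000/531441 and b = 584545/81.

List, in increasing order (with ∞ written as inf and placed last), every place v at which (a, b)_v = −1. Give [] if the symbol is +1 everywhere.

(a, b) ≡ (25415, 1105) mod (ℚ^×)²; places V = {2, 3, 5, 13, 17, 23, ∞}.
(a,b)_5: α=5, u≡3; β=1, v≡4 (mod 5); (3|5)=-1, (4|5)=+1; sign (−1)^0·-1^1·+1^5 = -1.
(a,b)_3: α=-12, u≡2; β=-4, v≡1 (mod 3); (2|3)=-1, (1|3)=+1; sign (−1)^0·-1^-4·+1^-12 = +1.
(a,b)_23: α=5, u≡3; β=2, v≡2 (mod 23); (3|23)=+1, (2|23)=+1; sign (−1)^0·+1^2·+1^5 = +1.
(a,b)_∞: sgn(25415)=+, sgn(1105)=+, so +1.
(a,b)_17: α=3, u≡4; β=1, v≡10 (mod 17); (4|17)=+1, (10|17)=-1; sign (−1)^0·+1^1·-1^3 = -1.
(a,b)_13: α=3, u≡5; β=1, v≡8 (mod 13); (5|13)=-1, (8|13)=-1; sign (−1)^0·-1^1·-1^3 = +1.
(a,b)_2: α=4, β=0; u≡7, v≡1 (mod 8); ε(u)ε(v)=1·0, αω(v)=4·0, βω(u)=0·0; sum ≡ 0  ⇒  +1.
Ram(25415, 1105) = {5, 17}; no ℚ_5-point on the conic.

[5, 17]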